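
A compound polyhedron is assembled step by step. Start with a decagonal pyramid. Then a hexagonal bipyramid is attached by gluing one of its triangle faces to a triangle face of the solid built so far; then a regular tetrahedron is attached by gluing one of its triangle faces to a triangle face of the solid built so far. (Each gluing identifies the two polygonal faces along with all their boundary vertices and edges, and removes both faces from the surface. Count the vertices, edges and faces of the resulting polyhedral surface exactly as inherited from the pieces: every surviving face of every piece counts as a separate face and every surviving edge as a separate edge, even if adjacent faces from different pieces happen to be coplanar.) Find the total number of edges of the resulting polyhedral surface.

A decagonal pyramid: V=11, E=20, F=11.
Attach a hexagonal bipyramid (V=8, E=18, F=12) along a 3-gon: merge 3 vertices and 3 edges, delete both glued faces → V=16, E=35, F=21.
Attach a regular tetrahedron (V=4, E=6, F=4) along a 3-gon: merge 3 vertices and 3 edges, delete both glued faces → V=17, E=38, F=23.
Check: V − E + F = 17 − 38 + 23 = 2.

38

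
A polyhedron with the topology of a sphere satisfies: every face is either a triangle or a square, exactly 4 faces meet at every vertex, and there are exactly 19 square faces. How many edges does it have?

50

Let x be the number of triangles; then F = 19 + x.
Edge–face incidences: 2E = 4·19 + 3·x = 76 + 3x.
Every vertex has degree 4, so 4V = 2E.
Euler: V − E + F = 2 ⇒ (2E)/4 − E + (19 + x) = 2.
Multiply by 8: 2·(2E) − 4·(2E) + 8·(19 + x) = 16, i.e. 152 + 8x − 2·(76 + 3x) = 16.
Collecting terms: 2x = 16, so x = 8.
Then 2E = 76 + 3·8 = 100, so E = 50, V = 2E/4 = 25, F = 19 + 8 = 27.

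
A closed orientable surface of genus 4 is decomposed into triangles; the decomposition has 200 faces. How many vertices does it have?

χ = 2 − 2·4 = -6, and every face is a triangle so 3F = 2E.
E = 3·200/2 = 300. Then V = -6 + E − F = -6 + 300 − 200 = 94.

94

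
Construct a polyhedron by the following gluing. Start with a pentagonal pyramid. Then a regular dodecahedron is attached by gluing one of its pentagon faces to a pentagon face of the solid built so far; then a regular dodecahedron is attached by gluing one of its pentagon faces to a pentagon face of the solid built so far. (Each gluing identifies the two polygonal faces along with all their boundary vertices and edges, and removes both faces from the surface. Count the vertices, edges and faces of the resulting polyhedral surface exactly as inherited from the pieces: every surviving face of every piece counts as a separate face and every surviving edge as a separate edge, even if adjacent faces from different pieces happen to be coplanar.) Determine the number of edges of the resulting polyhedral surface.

A pentagonal pyramid: V=6, E=10, F=6.
Attach a regular dodecahedron (V=20, E=30, F=12) along a 5-gon: merge 5 vertices and 5 edges, delete both glued faces → V=21, E=35, F=16.
Attach a regular dodecahedron (V=20, E=30, F=12) along a 5-gon: merge 5 vertices and 5 edges, delete both glued faces → V=36, E=60, F=26.
Check: V − E + F = 36 − 60 + 26 = 2.

60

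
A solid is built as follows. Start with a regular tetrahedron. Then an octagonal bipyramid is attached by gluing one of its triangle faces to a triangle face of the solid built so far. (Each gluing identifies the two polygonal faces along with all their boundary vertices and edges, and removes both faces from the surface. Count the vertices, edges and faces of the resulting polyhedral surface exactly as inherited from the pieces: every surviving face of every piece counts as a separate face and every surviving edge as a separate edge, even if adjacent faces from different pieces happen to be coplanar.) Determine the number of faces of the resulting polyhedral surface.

18

A regular tetrahedron: V=4, E=6, F=4.
Attach an octagonal bipyramid (V=10, E=24, F=16) along a 3-gon: merge 3 vertices and 3 edges, delete both glued faces → V=11, E=27, F=18.
Check: V − E + F = 11 − 27 + 18 = 2.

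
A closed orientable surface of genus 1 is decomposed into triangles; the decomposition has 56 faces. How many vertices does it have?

28

χ = 2 − 2·1 = 0, and every face is a triangle so 3F = 2E.
E = 3·56/2 = 84. Then V = 0 + E − F = 0 + 84 − 56 = 28.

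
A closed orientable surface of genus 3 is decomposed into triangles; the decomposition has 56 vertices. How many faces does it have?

120

χ = 2 − 2·3 = -4, and every face is a triangle so 3F = 2E.
V − E + F = -4 with E = 3F/2 gives 56 − (3/2 − 1)·F = -4, so F = 120 and E = 180.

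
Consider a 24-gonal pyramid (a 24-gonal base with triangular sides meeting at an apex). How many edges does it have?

48

A pyramid on an n-gon base has one n-gon and n triangles: V = 24 + 1 = 25, E = 2·24 = 48, F = 24 + 1 = 25.
Check: V − E + F = 25 − 48 + 25 = 2.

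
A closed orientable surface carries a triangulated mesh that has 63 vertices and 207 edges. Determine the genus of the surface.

Every face is a triangle and each edge borders two faces, so 3F = 2·207, giving F = 138.
χ = V − E + F = 63 − 207 + 138 = -6.
For a closed orientable surface χ = 2 − 2g, so g = (2 − (-6))/2 = 4.

4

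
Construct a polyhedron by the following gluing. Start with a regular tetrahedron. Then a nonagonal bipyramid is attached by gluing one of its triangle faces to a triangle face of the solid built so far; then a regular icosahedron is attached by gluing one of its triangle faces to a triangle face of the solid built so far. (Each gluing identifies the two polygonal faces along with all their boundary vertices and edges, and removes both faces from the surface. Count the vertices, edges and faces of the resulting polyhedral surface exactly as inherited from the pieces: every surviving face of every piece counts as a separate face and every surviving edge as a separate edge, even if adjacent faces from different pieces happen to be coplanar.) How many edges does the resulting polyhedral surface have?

57

A regular tetrahedron: V=4, E=6, F=4.
Attach a nonagonal bipyramid (V=11, E=27, F=18) along a 3-gon: merge 3 vertices and 3 edges, delete both glued faces → V=12, E=30, F=20.
Attach a regular icosahedron (V=12, E=30, F=20) along a 3-gon: merge 3 vertices and 3 edges, delete both glued faces → V=21, E=57, F=38.
Check: V − E + F = 21 − 57 + 38 = 2.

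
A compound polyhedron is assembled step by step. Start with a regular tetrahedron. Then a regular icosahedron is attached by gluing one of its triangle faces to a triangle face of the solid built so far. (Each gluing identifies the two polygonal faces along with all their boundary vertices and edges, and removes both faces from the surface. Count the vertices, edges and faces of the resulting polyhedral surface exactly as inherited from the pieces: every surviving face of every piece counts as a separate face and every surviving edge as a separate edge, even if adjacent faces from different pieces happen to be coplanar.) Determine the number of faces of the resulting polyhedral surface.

A regular tetrahedron: V=4, E=6, F=4.
Attach a regular icosahedron (V=12, E=30, F=20) along a 3-gon: merge 3 vertices and 3 edges, delete both glued faces → V=13, E=33, F=22.
Check: V − E + F = 13 − 33 + 22 = 2.

22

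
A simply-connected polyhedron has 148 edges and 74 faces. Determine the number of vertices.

Here V − E + F = 2.
V = 2 + E − F = 2 + 148 − 74 = 76.

76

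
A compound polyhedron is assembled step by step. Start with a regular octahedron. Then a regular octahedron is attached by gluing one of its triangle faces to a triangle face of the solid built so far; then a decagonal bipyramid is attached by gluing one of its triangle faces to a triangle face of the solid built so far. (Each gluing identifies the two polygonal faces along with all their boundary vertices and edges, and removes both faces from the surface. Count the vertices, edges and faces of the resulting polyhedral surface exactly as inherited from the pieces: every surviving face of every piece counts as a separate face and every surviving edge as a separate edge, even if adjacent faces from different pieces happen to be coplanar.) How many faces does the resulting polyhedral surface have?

A regular octahedron: V=6, E=12, F=8.
Attach a regular octahedron (V=6, E=12, F=8) along a 3-gon: merge 3 vertices and 3 edges, delete both glued faces → V=9, E=21, F=14.
Attach a decagonal bipyramid (V=12, E=30, F=20) along a 3-gon: merge 3 vertices and 3 edges, delete both glued faces → V=18, E=48, F=32.
Check: V − E + F = 18 − 48 + 32 = 2.

32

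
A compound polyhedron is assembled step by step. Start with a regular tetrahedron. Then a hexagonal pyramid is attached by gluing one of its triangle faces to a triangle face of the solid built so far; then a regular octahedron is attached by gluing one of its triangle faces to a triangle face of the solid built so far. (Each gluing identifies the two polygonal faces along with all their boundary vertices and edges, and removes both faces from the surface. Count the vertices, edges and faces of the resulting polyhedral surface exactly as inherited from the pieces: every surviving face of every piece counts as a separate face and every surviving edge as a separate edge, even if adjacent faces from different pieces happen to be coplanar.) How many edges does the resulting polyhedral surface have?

A regular tetrahedron: V=4, E=6, F=4.
Attach a hexagonal pyramid (V=7, E=12, F=7) along a 3-gon: merge 3 vertices and 3 edges, delete both glued faces → V=8, E=15, F=9.
Attach a regular octahedron (V=6, E=12, F=8) along a 3-gon: merge 3 vertices and 3 edges, delete both glued faces → V=11, E=24, F=15.
Check: V − E + F = 11 − 24 + 15 = 2.

24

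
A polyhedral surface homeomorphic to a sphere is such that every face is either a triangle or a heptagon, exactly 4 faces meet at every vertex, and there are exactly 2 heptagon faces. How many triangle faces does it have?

14

Let x be the number of triangles; then F = 2 + x.
Edge–face incidences: 2E = 7·2 + 3·x = 14 + 3x.
Every vertex has degree 4, so 4V = 2E.
Euler: V − E + F = 2 ⇒ (2E)/4 − E + (2 + x) = 2.
Multiply by 8: 2·(2E) − 4·(2E) + 8·(2 + x) = 16, i.e. 16 + 8x − 2·(14 + 3x) = 16.
Collecting terms: 2x − 12 = 16, so 2x = 28, so x = 14.
Then 2E = 14 + 3·14 = 56, so E = 28, V = 2E/4 = 14, F = 2 + 14 = 16.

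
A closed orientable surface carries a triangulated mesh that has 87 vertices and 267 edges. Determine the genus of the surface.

2

Every face is a triangle and each edge borders two faces, so 3F = 2·267, giving F = 178.
χ = V − E + F = 87 − 267 + 178 = -2.
For a closed orientable surface χ = 2 − 2g, so g = (2 − (-2))/2 = 2.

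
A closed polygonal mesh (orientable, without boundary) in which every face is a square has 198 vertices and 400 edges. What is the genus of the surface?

Every face is a square and each edge borders two faces, so 4F = 2·400, giving F = 200.
χ = V − E + F = 198 − 400 + 200 = -2.
For a closed orientable surface χ = 2 − 2g, so g = (2 − (-2))/2 = 2.

2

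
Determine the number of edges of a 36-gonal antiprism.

144

An antiprism on an n-gon has two n-gon caps and 2n triangles: V = 2·36 = 72, E = 4·36 = 144, F = 2·36 + 2 = 74.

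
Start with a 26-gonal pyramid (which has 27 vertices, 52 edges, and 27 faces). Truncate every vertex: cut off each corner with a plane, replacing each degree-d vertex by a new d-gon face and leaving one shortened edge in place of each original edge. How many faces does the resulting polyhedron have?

54

Truncation replaces each original edge-end by a new vertex, so V′ = 2E = 104.
Each original edge survives, and each old vertex of degree d contributes d new edges; summing degrees gives Σd = 2E, so E′ = E + 2E = 3E = 156.
Each original face survives and each original vertex becomes one new face: F′ = F + V = 54.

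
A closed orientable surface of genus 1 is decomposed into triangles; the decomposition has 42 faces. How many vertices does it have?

χ = 2 − 2·1 = 0, and every face is a triangle so 3F = 2E.
E = 3·42/2 = 63. Then V = 0 + E − F = 0 + 63 − 42 = 21.

21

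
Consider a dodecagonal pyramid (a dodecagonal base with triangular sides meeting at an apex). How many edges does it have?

A pyramid on an n-gon base has one n-gon and n triangles: V = 12 + 1 = 13, E = 2·12 = 24, F = 12 + 1 = 13.

24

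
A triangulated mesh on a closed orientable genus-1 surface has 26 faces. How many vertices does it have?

13

χ = 2 − 2·1 = 0, and every face is a triangle so 3F = 2E.
E = 3·26/2 = 39. Then V = 0 + E − F = 0 + 39 − 26 = 13.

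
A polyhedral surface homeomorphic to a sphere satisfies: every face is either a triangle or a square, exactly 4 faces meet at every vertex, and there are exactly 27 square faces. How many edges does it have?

Let x be the number of triangles; then F = 27 + x.
Edge–face incidences: 2E = 4·27 + 3·x = 108 + 3x.
Every vertex has degree 4, so 4V = 2E.
Euler: V − E + F = 2 ⇒ (2E)/4 − E + (27 + x) = 2.
Multiply by 8: 2·(2E) − 4·(2E) + 8·(27 + x) = 16, i.e. 216 + 8x − 2·(108 + 3x) = 16.
Collecting terms: 2x = 16, so x = 8.
Then 2E = 108 + 3·8 = 132, so E = 66, V = 2E/4 = 33, F = 27 + 8 = 35.

66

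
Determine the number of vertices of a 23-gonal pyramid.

A pyramid on an n-gon base has one n-gon and n triangles: V = 23 + 1 = 24, E = 2·23 = 46, F = 23 + 1 = 24.

24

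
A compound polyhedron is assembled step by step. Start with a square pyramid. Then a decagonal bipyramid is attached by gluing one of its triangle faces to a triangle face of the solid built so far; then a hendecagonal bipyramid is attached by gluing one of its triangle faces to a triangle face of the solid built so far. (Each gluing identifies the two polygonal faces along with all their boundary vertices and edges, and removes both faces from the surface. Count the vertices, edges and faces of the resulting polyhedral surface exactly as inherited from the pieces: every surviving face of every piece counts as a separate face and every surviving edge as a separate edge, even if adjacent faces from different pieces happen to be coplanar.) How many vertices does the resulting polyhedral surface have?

A square pyramid: V=5, E=8, F=5.
Attach a decagonal bipyramid (V=12, E=30, F=20) along a 3-gon: merge 3 vertices and 3 edges, delete both glued faces → V=14, E=35, F=23.
Attach a hendecagonal bipyramid (V=13, E=33, F=22) along a 3-gon: merge 3 vertices and 3 edges, delete both glued faces → V=24, E=65, F=43.
Check: V − E + F = 24 − 65 + 43 = 2.

24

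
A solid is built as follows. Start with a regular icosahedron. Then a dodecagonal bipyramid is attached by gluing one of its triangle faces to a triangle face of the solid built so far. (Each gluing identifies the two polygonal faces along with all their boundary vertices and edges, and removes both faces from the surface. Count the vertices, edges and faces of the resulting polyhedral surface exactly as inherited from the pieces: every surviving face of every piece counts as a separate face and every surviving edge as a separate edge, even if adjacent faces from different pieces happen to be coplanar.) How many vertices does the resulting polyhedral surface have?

23

A regular icosahedron: V=12, E=30, F=20.
Attach a dodecagonal bipyramid (V=14, E=36, F=24) along a 3-gon: merge 3 vertices and 3 edges, delete both glued faces → V=23, E=63, F=42.
Check: V − E + F = 23 − 63 + 42 = 2.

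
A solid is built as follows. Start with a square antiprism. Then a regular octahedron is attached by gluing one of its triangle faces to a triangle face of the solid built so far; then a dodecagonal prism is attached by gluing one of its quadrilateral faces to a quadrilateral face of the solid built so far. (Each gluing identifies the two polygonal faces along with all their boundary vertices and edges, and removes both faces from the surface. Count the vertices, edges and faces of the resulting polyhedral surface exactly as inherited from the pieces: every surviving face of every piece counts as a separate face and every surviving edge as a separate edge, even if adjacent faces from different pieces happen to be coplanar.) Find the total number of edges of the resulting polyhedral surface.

A square antiprism: V=8, E=16, F=10.
Attach a regular octahedron (V=6, E=12, F=8) along a 3-gon: merge 3 vertices and 3 edges, delete both glued faces → V=11, E=25, F=16.
Attach a dodecagonal prism (V=24, E=36, F=14) along a 4-gon: merge 4 vertices and 4 edges, delete both glued faces → V=31, E=57, F=28.
Check: V − E + F = 31 − 57 + 28 = 2.

57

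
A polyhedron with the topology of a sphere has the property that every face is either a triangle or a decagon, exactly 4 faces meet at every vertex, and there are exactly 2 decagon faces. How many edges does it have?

Let x be the number of triangles; then F = 2 + x.
Edge–face incidences: 2E = 10·2 + 3·x = 20 + 3x.
Every vertex has degree 4, so 4V = 2E.
Euler: V − E + F = 2 ⇒ (2E)/4 − E + (2 + x) = 2.
Multiply by 8: 2·(2E) − 4·(2E) + 8·(2 + x) = 16, i.e. 16 + 8x − 2·(20 + 3x) = 16.
Collecting terms: 2x − 24 = 16, so 2x = 40, so x = 20.
Then 2E = 20 + 3·20 = 80, so E = 40, V = 2E/4 = 20, F = 2 + 20 = 22.

40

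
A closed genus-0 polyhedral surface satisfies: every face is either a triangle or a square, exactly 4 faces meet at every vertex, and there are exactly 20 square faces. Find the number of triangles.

8

Let x be the number of triangles; then F = 20 + x.
Edge–face incidences: 2E = 4·20 + 3·x = 80 + 3x.
Every vertex has degree 4, so 4V = 2E.
Euler: V − E + F = 2 ⇒ (2E)/4 − E + (20 + x) = 2.
Multiply by 8: 2·(2E) − 4·(2E) + 8·(20 + x) = 16, i.e. 160 + 8x − 2·(80 + 3x) = 16.
Collecting terms: 2x = 16, so x = 8.
Then 2E = 80 + 3·8 = 104, so E = 52, V = 2E/4 = 26, F = 20 + 8 = 28.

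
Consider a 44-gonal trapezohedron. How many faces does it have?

The n-trapezohedron (dual of the n-antiprism) has V = 2·44 + 2 = 90, E = 4·44 = 176, F = 2·44 = 88.
Check: V − E + F = 90 − 176 + 88 = 2.

88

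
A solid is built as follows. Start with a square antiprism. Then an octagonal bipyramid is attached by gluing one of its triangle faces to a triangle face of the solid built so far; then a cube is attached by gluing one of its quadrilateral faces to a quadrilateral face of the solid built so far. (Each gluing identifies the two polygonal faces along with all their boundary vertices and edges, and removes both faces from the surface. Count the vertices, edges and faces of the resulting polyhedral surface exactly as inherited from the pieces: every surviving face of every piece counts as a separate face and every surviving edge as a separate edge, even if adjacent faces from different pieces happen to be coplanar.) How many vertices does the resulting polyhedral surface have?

19

A square antiprism: V=8, E=16, F=10.
Attach an octagonal bipyramid (V=10, E=24, F=16) along a 3-gon: merge 3 vertices and 3 edges, delete both glued faces → V=15, E=37, F=24.
Attach a cube (V=8, E=12, F=6) along a 4-gon: merge 4 vertices and 4 edges, delete both glued faces → V=19, E=45, F=28.
Check: V − E + F = 19 − 45 + 28 = 2.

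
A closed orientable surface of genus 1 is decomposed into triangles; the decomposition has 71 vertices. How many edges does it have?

213

χ = 2 − 2·1 = 0, and every face is a triangle so 3F = 2E.
V − E + F = 0 with E = 3F/2 gives 71 − (3/2 − 1)·F = 0, so F = 142 and E = 213.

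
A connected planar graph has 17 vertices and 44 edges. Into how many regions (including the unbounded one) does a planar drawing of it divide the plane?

Euler's formula for a connected plane graph: V − E + F = 2, so F = 2 − 17 + 44 = 29.

29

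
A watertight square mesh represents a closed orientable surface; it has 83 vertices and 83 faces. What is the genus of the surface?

1

Every face is a square, so 2E = 4·83 = 332, giving E = 166.
χ = V − E + F = 83 − 166 + 83 = 0.
For a closed orientable surface χ = 2 − 2g, so g = (2 − (0))/2 = 1.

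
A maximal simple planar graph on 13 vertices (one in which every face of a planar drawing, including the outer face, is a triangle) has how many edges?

In a plane triangulation 3F = 2E and V − E + F = 2, so E = 3V − 6 = 3·13 − 6 = 33.

33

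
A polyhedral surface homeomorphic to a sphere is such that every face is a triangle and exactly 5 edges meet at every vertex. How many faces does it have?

20

Each face has 3 edges and each edge borders two faces, so 2E = 3F.
Each vertex has degree 5, so 5V = 2E and hence V = 3F/5.
Euler: V − E + F = 2 ⇒ (3F/5) − (3F/2) + F = 2.
Multiply by 10: (6 − 15 + 10)F = 20, i.e. 1F = 20.
So F = 20, E = 3·20/2 = 30, V = 3·20/5 = 12.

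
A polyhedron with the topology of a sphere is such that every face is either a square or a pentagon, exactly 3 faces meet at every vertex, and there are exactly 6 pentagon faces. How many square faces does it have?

3

Let x be the number of squares; then F = 6 + x.
Edge–face incidences: 2E = 5·6 + 4·x = 30 + 4x.
Every vertex has degree 3, so 3V = 2E.
Euler: V − E + F = 2 ⇒ (2E)/3 − E + (6 + x) = 2.
Multiply by 6: 2·(2E) − 3·(2E) + 6·(6 + x) = 12, i.e. 36 + 6x − (30 + 4x) = 12.
Collecting terms: 2x + 6 = 12, so 2x = 6, so x = 3.
Then 2E = 30 + 4·3 = 42, so E = 21, V = 2E/3 = 14, F = 6 + 3 = 9.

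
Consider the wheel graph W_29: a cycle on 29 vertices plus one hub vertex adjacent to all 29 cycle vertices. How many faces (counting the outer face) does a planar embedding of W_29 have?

30

W_29 has V = 29 + 1 = 30 vertices and E = 2·29 = 58 edges.
By Euler's formula F = 2 − V + E = 2 − 30 + 58 = 30.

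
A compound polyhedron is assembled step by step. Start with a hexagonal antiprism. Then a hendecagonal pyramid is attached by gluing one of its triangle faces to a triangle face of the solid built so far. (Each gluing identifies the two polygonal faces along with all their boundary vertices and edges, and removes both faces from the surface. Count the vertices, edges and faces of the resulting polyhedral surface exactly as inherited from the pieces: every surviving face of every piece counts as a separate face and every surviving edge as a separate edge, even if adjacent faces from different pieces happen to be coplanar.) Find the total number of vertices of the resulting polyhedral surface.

A hexagonal antiprism: V=12, E=24, F=14.
Attach a hendecagonal pyramid (V=12, E=22, F=12) along a 3-gon: merge 3 vertices and 3 edges, delete both glued faces → V=21, E=43, F=24.
Check: V − E + F = 21 − 43 + 24 = 2.

21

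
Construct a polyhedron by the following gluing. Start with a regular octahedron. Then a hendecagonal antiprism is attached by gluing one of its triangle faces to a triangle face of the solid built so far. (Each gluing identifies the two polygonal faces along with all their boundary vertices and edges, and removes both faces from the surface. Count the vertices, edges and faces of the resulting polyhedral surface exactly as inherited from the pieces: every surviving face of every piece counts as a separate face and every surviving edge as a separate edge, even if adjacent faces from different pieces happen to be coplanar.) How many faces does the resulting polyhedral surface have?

30

A regular octahedron: V=6, E=12, F=8.
Attach a hendecagonal antiprism (V=22, E=44, F=24) along a 3-gon: merge 3 vertices and 3 edges, delete both glued faces → V=25, E=53, F=30.
Check: V − E + F = 25 − 53 + 30 = 2.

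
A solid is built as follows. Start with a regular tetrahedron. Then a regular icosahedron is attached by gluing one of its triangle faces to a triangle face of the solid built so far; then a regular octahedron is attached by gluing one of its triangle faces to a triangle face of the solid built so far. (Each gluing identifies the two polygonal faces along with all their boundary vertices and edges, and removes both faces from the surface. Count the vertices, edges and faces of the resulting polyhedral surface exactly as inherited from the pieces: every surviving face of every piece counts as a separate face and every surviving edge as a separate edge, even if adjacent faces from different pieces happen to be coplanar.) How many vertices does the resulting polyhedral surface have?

A regular tetrahedron: V=4, E=6, F=4.
Attach a regular icosahedron (V=12, E=30, F=20) along a 3-gon: merge 3 vertices and 3 edges, delete both glued faces → V=13, E=33, F=22.
Attach a regular octahedron (V=6, E=12, F=8) along a 3-gon: merge 3 vertices and 3 edges, delete both glued faces → V=16, E=42, F=28.
Check: V − E + F = 16 − 42 + 28 = 2.

16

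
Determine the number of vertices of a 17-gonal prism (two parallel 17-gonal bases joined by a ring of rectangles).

34

A prism on an n-gon has two n-gon bases and n rectangular sides: V = 2·17 = 34, E = 3·17 = 51, F = 17 + 2 = 19.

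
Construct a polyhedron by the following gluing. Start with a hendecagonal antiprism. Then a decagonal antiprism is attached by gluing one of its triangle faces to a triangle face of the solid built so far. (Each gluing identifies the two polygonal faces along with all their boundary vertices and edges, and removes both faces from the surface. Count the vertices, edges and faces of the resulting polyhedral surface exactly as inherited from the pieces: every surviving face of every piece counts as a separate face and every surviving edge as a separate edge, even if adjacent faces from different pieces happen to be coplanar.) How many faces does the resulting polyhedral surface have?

A hendecagonal antiprism: V=22, E=44, F=24.
Attach a decagonal antiprism (V=20, E=40, F=22) along a 3-gon: merge 3 vertices and 3 edges, delete both glued faces → V=39, E=81, F=44.
Check: V − E + F = 39 − 81 + 44 = 2.

44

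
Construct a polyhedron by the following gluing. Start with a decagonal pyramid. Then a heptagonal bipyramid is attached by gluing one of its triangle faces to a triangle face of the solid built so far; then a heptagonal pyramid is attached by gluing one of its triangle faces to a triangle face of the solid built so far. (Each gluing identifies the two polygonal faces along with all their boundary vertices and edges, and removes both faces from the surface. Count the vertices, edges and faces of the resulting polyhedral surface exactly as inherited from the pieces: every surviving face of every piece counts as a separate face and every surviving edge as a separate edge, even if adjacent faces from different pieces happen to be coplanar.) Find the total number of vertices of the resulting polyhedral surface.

A decagonal pyramid: V=11, E=20, F=11.
Attach a heptagonal bipyramid (V=9, E=21, F=14) along a 3-gon: merge 3 vertices and 3 edges, delete both glued faces → V=17, E=38, F=23.
Attach a heptagonal pyramid (V=8, E=14, F=8) along a 3-gon: merge 3 vertices and 3 edges, delete both glued faces → V=22, E=49, F=29.
Check: V − E + F = 22 − 49 + 29 = 2.

22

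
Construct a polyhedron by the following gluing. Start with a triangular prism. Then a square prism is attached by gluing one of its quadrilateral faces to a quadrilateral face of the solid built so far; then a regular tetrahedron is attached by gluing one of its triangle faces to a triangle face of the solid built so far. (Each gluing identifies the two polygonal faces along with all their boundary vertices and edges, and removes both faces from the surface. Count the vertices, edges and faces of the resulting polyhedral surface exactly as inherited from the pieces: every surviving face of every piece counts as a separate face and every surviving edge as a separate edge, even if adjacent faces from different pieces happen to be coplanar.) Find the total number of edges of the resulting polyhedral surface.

20

A triangular prism: V=6, E=9, F=5.
Attach a square prism (V=8, E=12, F=6) along a 4-gon: merge 4 vertices and 4 edges, delete both glued faces → V=10, E=17, F=9.
Attach a regular tetrahedron (V=4, E=6, F=4) along a 3-gon: merge 3 vertices and 3 edges, delete both glued faces → V=11, E=20, F=11.
Check: V − E + F = 11 − 20 + 11 = 2.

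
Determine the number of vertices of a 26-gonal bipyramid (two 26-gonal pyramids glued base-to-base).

28

A bipyramid over an n-gon has 2n triangular faces and n + 2 vertices: V = 26 + 2 = 28, E = 3·26 = 78, F = 2·26 = 52.
Check: V − E + F = 28 − 78 + 52 = 2.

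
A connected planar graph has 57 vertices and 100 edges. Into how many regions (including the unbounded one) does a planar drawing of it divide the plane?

45

Euler's formula for a connected plane graph: V − E + F = 2, so F = 2 − 57 + 100 = 45.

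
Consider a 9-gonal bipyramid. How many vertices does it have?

11

A bipyramid over an n-gon has 2n triangular faces and n + 2 vertices: V = 9 + 2 = 11, E = 3·9 = 27, F = 2·9 = 18.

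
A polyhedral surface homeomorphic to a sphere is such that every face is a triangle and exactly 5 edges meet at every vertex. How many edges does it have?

Each face has 3 edges and each edge borders two faces, so 2E = 3F.
Each vertex has degree 5, so 5V = 2E and hence V = 3F/5.
Euler: V − E + F = 2 ⇒ (3F/5) − (3F/2) + F = 2.
Multiply by 10: (6 − 15 + 10)F = 20, i.e. 1F = 20.
So F = 20, E = 3·20/2 = 30, V = 3·20/5 = 12.

30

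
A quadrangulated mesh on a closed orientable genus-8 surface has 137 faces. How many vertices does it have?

χ = 2 − 2·8 = -14, and every face is a square so 4F = 2E.
E = 4·137/2 = 274. Then V = -14 + E − F = -14 + 274 − 137 = 123.

123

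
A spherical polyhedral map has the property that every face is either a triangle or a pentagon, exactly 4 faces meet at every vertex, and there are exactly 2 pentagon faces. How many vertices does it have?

10

Let x be the number of triangles; then F = 2 + x.
Edge–face incidences: 2E = 5·2 + 3·x = 10 + 3x.
Every vertex has degree 4, so 4V = 2E.
Euler: V − E + F = 2 ⇒ (2E)/4 − E + (2 + x) = 2.
Multiply by 8: 2·(2E) − 4·(2E) + 8·(2 + x) = 16, i.e. 16 + 8x − 2·(10 + 3x) = 16.
Collecting terms: 2x − 4 = 16, so 2x = 20, so x = 10.
Then 2E = 10 + 3·10 = 40, so E = 20, V = 2E/4 = 10, F = 2 + 10 = 12.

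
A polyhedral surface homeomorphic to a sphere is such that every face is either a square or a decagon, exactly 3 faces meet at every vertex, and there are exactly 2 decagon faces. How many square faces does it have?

10

Let x be the number of squares; then F = 2 + x.
Edge–face incidences: 2E = 10·2 + 4·x = 20 + 4x.
Every vertex has degree 3, so 3V = 2E.
Euler: V − E + F = 2 ⇒ (2E)/3 − E + (2 + x) = 2.
Multiply by 6: 2·(2E) − 3·(2E) + 6·(2 + x) = 12, i.e. 12 + 6x − (20 + 4x) = 12.
Collecting terms: 2x − 8 = 12, so 2x = 20, so x = 10.
Then 2E = 20 + 4·10 = 60, so E = 30, V = 2E/3 = 20, F = 2 + 10 = 12.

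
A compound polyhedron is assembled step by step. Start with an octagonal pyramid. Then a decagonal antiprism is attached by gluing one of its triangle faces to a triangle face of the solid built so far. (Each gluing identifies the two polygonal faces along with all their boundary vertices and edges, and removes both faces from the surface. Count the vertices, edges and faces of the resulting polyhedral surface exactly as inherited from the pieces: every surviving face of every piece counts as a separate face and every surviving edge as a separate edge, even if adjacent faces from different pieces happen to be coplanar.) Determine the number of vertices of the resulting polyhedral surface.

An octagonal pyramid: V=9, E=16, F=9.
Attach a decagonal antiprism (V=20, E=40, F=22) along a 3-gon: merge 3 vertices and 3 edges, delete both glued faces → V=26, E=53, F=29.
Check: V − E + F = 26 − 53 + 29 = 2.

26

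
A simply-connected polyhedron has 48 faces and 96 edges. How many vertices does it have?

50

Here V − E + F = 2.
V = 2 + E − F = 2 + 96 − 48 = 50.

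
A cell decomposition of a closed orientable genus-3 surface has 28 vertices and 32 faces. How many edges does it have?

For a closed orientable surface of genus 3, χ = 2 − 2·3 = -4.
E = V + F − (-4) = 28 + 32 − (-4) = 64.

64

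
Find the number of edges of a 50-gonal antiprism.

An antiprism on an n-gon has two n-gon caps and 2n triangles: V = 2·50 = 100, E = 4·50 = 200, F = 2·50 + 2 = 102.

200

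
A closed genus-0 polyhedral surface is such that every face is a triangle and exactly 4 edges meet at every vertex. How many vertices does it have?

6

Each face has 3 edges and each edge borders two faces, so 2E = 3F.
Each vertex has degree 4, so 4V = 2E and hence V = 3F/4.
Euler: V − E + F = 2 ⇒ (3F/4) − (3F/2) + F = 2.
Multiply by 8: (6 − 12 + 8)F = 16, i.e. 2F = 16.
So F = 8, E = 3·8/2 = 12, V = 3·8/4 = 6.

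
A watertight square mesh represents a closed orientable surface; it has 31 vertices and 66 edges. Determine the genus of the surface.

Every face is a square and each edge borders two faces, so 4F = 2·66, giving F = 33.
χ = V − E + F = 31 − 66 + 33 = -2.
For a closed orientable surface χ = 2 − 2g, so g = (2 − (-2))/2 = 2.

2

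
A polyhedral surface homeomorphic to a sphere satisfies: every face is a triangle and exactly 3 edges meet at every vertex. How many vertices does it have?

Each face has 3 edges and each edge borders two faces, so 2E = 3F.
Each vertex has degree 3, so 3V = 2E and hence V = 3F/3.
Euler: V − E + F = 2 ⇒ (3F/3) − (3F/2) + F = 2.
Multiply by 6: (6 − 9 + 6)F = 12, i.e. 3F = 12.
So F = 4, E = 3·4/2 = 6, V = 3·4/3 = 4.

4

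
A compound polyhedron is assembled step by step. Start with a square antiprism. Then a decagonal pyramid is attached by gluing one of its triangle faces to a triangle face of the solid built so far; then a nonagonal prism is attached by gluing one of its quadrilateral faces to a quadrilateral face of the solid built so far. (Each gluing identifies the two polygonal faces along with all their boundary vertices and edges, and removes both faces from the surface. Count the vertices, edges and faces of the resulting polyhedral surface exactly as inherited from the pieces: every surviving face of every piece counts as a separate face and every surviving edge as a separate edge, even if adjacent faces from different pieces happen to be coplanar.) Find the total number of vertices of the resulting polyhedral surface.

A square antiprism: V=8, E=16, F=10.
Attach a decagonal pyramid (V=11, E=20, F=11) along a 3-gon: merge 3 vertices and 3 edges, delete both glued faces → V=16, E=33, F=19.
Attach a nonagonal prism (V=18, E=27, F=11) along a 4-gon: merge 4 vertices and 4 edges, delete both glued faces → V=30, E=56, F=28.
Check: V − E + F = 30 − 56 + 28 = 2.

30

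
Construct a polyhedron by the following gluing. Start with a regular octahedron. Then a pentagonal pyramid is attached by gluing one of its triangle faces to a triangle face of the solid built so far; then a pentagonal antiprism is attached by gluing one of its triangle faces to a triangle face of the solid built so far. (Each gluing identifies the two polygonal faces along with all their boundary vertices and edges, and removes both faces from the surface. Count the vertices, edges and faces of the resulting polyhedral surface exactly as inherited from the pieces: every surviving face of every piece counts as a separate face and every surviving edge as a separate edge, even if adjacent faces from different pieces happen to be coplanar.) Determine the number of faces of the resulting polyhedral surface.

A regular octahedron: V=6, E=12, F=8.
Attach a pentagonal pyramid (V=6, E=10, F=6) along a 3-gon: merge 3 vertices and 3 edges, delete both glued faces → V=9, E=19, F=12.
Attach a pentagonal antiprism (V=10, E=20, F=12) along a 3-gon: merge 3 vertices and 3 edges, delete both glued faces → V=16, E=36, F=22.
Check: V − E + F = 16 − 36 + 22 = 2.

22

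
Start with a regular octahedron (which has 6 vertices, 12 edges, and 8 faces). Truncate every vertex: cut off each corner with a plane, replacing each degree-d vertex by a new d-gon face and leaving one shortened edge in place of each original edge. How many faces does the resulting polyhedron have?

Truncation replaces each original edge-end by a new vertex, so V′ = 2E = 24.
Each original edge survives, and each old vertex of degree d contributes d new edges; summing degrees gives Σd = 2E, so E′ = E + 2E = 3E = 36.
Each original face survives and each original vertex becomes one new face: F′ = F + V = 14.

14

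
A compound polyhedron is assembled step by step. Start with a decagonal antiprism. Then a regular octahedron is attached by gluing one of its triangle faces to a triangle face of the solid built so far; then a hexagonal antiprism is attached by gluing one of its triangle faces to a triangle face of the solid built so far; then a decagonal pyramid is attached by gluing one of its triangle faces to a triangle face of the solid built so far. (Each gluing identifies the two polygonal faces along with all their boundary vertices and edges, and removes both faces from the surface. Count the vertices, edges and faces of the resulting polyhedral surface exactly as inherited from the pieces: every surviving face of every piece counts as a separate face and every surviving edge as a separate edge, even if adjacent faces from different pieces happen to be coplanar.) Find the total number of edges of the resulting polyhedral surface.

87

A decagonal antiprism: V=20, E=40, F=22.
Attach a regular octahedron (V=6, E=12, F=8) along a 3-gon: merge 3 vertices and 3 edges, delete both glued faces → V=23, E=49, F=28.
Attach a hexagonal antiprism (V=12, E=24, F=14) along a 3-gon: merge 3 vertices and 3 edges, delete both glued faces → V=32, E=70, F=40.
Attach a decagonal pyramid (V=11, E=20, F=11) along a 3-gon: merge 3 vertices and 3 edges, delete both glued faces → V=40, E=87, F=49.
Check: V − E + F = 40 − 87 + 49 = 2.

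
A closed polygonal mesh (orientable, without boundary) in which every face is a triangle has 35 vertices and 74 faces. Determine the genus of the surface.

2

Every face is a triangle, so 2E = 3·74 = 222, giving E = 111.
χ = V − E + F = 35 − 111 + 74 = -2.
For a closed orientable surface χ = 2 − 2g, so g = (2 − (-2))/2 = 2.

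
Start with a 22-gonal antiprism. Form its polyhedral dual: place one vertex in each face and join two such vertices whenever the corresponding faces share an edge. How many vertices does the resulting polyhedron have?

46

The base solid has V = 44, E = 88, F = 46.
The dual swaps V and F and preserves E: V′ = F = 46, E′ = E = 88, F′ = V = 44.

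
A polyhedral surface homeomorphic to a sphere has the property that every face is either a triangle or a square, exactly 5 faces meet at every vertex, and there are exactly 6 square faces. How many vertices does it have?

24

Let x be the number of triangles; then F = 6 + x.
Edge–face incidences: 2E = 4·6 + 3·x = 24 + 3x.
Every vertex has degree 5, so 5V = 2E.
Euler: V − E + F = 2 ⇒ (2E)/5 − E + (6 + x) = 2.
Multiply by 10: 2·(2E) − 5·(2E) + 10·(6 + x) = 20, i.e. 60 + 10x − 3·(24 + 3x) = 20.
Collecting terms: x − 12 = 20, so x = 32.
Then 2E = 24 + 3·32 = 120, so E = 60, V = 2E/5 = 24, F = 6 + 32 = 38.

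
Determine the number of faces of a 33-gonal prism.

A prism on an n-gon has two n-gon bases and n rectangular sides: V = 2·33 = 66, E = 3·33 = 99, F = 33 + 2 = 35.

35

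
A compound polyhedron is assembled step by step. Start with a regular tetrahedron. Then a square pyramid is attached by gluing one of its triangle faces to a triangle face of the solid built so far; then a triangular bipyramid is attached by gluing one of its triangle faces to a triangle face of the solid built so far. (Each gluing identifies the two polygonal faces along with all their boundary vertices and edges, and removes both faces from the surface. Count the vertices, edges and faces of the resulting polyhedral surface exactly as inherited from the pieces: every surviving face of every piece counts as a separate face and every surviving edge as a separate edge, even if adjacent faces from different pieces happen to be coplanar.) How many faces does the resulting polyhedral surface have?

A regular tetrahedron: V=4, E=6, F=4.
Attach a square pyramid (V=5, E=8, F=5) along a 3-gon: merge 3 vertices and 3 edges, delete both glued faces → V=6, E=11, F=7.
Attach a triangular bipyramid (V=5, E=9, F=6) along a 3-gon: merge 3 vertices and 3 edges, delete both glued faces → V=8, E=17, F=11.
Check: V − E + F = 8 − 17 + 11 = 2.

11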